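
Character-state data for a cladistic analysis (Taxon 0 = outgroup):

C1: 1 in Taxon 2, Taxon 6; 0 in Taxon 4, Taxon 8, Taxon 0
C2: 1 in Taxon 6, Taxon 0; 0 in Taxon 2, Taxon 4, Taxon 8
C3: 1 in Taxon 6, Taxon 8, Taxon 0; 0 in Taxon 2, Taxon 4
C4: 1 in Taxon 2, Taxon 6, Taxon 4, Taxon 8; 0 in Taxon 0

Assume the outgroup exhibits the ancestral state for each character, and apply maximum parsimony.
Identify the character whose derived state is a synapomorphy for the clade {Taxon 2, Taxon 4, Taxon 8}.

C2

Character polarity is set by the outgroup: the derived state is whichever differs from the outgroup's state, so for C2, C3 the derived state is '0', and for the remaining characters it is '1'.
C1 groups Taxon 2 and Taxon 6, which is incompatible with the clades supported by the remaining characters; treating it as convergent (homoplasy) costs fewer steps than any alternative tree.
C2: derived state '0' in Taxon 2, Taxon 4, and Taxon 8 only — synapomorphy for {Taxon 2, Taxon 4, Taxon 8}.
C3: derived state '0' in Taxon 2 and Taxon 4 only — synapomorphy for {Taxon 2, Taxon 4}.
All ingroup taxa share the derived state '1' for C4; it defines the ingroup but does not resolve relationships within it.
Most parsimonious ingroup topology: (((Taxon 4,Taxon 2),Taxon 8),Taxon 6).
The clade {Taxon 2, Taxon 4, Taxon 8} is supported by C2: its derived state '0' occurs in exactly those taxa and in no other taxon (including the outgroup).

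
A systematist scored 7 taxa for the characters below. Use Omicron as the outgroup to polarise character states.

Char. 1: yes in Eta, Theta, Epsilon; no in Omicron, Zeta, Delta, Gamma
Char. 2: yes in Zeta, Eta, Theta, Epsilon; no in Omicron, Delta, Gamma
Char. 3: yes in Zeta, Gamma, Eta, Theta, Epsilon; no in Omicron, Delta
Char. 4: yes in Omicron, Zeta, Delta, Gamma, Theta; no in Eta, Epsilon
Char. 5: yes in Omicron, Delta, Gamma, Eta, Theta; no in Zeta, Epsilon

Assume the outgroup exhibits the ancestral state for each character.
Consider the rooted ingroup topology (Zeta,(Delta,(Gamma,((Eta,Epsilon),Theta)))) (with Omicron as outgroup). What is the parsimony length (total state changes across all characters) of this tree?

8

Map each character onto (Zeta,(Delta,(Gamma,((Eta,Epsilon),Theta)))) (rooted by Omicron) and count the minimum state changes it requires (Fitch parsimony):
Char. 1: 1; Char. 2: 2; Char. 3: 2; Char. 4: 1; Char. 5: 2.
Total tree length = 8.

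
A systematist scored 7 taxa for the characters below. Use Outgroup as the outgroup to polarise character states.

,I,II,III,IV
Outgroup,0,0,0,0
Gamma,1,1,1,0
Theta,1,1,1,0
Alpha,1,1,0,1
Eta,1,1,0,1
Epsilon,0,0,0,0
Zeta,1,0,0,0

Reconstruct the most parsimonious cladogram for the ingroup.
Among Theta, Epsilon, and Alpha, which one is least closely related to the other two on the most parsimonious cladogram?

Epsilon

The outgroup has state '0' for every character, so '1' is the derived state throughout.
I (derived state '1') is shared by Alpha, Eta, Gamma, Theta, and Zeta — a synapomorphy uniting that clade.
II: derived state '1' in Alpha, Eta, Gamma, and Theta only — synapomorphy for {Alpha, Eta, Gamma, Theta}.
III: derived state '1' in Gamma and Theta only — synapomorphy for {Gamma, Theta}.
Only Alpha and Eta show the derived state '1' for IV, supporting them as a clade.
Most parsimonious ingroup topology: ((((Gamma,Theta),(Alpha,Eta)),Zeta),Epsilon).
Alpha and Theta share a more recent common ancestor with each other than either does with Epsilon, so Epsilon is the least closely related of the three.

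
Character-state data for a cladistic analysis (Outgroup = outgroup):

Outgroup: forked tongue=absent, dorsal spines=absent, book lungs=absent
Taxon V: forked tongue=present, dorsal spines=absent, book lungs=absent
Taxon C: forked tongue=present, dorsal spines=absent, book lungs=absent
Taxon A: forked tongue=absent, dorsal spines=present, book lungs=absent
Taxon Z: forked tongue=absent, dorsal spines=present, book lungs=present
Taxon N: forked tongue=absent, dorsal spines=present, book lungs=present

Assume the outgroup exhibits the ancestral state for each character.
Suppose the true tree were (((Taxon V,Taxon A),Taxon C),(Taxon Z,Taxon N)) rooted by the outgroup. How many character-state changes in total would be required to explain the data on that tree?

5

Map each character onto (((Taxon V,Taxon A),Taxon C),(Taxon Z,Taxon N)) (rooted by Outgroup) and count the minimum state changes it requires (Fitch parsimony):
forked tongue: 2; dorsal spines: 2; book lungs: 1.
Total tree length = 5.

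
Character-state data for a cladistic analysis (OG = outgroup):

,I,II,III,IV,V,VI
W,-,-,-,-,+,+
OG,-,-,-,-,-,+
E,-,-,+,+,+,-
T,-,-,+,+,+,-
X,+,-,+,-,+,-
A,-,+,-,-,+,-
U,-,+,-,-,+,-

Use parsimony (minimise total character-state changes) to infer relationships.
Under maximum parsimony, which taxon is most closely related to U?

A

Character polarity is set by the outgroup: the derived state is whichever differs from the outgroup's state, so for VI the derived state is '-', and for the remaining characters it is '+'.
I: derived state '+' in X only — an autapomorphy, so it tells us nothing about relationships among taxa.
II (derived state '+') is shared by A and U — a synapomorphy uniting that clade.
III: derived state '+' in E, T, and X only — synapomorphy for {E, T, X}.
IV (derived state '+') is shared by E and T — a synapomorphy uniting that clade.
All ingroup taxa share the derived state '+' for V; it defines the ingroup but does not resolve relationships within it.
Only A, E, T, U, and X show the derived state '-' for VI, supporting them as a clade.
Most parsimonious ingroup topology: (((A,U),((T,E),X)),W).
U and A form a cherry on this tree, so they are sister taxa.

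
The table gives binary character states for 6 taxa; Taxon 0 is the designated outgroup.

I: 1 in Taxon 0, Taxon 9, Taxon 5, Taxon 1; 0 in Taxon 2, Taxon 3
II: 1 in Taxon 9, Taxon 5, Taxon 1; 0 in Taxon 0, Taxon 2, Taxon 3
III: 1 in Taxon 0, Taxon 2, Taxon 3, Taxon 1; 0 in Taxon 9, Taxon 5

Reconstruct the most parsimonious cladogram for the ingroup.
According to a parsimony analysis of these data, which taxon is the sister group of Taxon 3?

Taxon 2

Character polarity is set by the outgroup: the derived state is whichever differs from the outgroup's state, so for I, III the derived state is '0', and for the remaining characters it is '1'.
I: derived state '0' in Taxon 2 and Taxon 3 only — synapomorphy for {Taxon 2, Taxon 3}.
Only Taxon 1, Taxon 5, and Taxon 9 show the derived state '1' for II, supporting them as a clade.
Only Taxon 5 and Taxon 9 show the derived state '0' for III, supporting them as a clade.
Most parsimonious ingroup topology: ((Taxon 2,Taxon 3),((Taxon 9,Taxon 5),Taxon 1)).
Taxon 3 and Taxon 2 form a cherry on this tree, so they are sister taxa.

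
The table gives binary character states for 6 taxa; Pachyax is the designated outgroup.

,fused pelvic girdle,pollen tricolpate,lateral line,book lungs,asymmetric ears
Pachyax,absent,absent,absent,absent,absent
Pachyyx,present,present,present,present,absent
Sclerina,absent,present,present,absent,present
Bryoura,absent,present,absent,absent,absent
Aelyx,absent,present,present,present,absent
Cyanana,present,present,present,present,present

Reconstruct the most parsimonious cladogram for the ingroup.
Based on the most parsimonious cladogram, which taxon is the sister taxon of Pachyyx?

Cyanana

The outgroup has state 'absent' for every character, so 'present' is the derived state throughout.
fused pelvic girdle (derived state 'present') is shared by Cyanana and Pachyyx — a synapomorphy uniting that clade.
All ingroup taxa share the derived state 'present' for pollen tricolpate; it defines the ingroup but does not resolve relationships within it.
lateral line: derived state 'present' in Aelyx, Cyanana, Pachyyx, and Sclerina only — synapomorphy for {Aelyx, Cyanana, Pachyyx, Sclerina}.
Only Aelyx, Cyanana, and Pachyyx show the derived state 'present' for book lungs, supporting them as a clade.
asymmetric ears groups Cyanana and Sclerina, which is incompatible with the clades supported by the remaining characters; treating it as convergent (homoplasy) costs fewer steps than any alternative tree.
Most parsimonious ingroup topology: ((((Pachyyx,Cyanana),Aelyx),Sclerina),Bryoura).
Pachyyx and Cyanana form a cherry on this tree, so they are sister taxa.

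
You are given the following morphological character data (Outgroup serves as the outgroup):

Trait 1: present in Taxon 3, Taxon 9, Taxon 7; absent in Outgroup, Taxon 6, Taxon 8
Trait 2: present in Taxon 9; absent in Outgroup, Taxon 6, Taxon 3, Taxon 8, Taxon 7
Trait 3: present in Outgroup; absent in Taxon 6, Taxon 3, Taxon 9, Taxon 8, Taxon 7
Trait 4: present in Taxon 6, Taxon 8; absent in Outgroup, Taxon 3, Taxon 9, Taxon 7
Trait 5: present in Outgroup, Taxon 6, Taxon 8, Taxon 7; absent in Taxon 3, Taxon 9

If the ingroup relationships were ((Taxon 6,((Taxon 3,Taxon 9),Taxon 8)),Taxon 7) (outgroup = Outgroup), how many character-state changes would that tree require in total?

Map each character onto ((Taxon 6,((Taxon 3,Taxon 9),Taxon 8)),Taxon 7) (rooted by Outgroup) and count the minimum state changes it requires (Fitch parsimony):
Trait 1: 2; Trait 2: 1; Trait 3: 1; Trait 4: 2; Trait 5: 1.
Total tree length = 7.

7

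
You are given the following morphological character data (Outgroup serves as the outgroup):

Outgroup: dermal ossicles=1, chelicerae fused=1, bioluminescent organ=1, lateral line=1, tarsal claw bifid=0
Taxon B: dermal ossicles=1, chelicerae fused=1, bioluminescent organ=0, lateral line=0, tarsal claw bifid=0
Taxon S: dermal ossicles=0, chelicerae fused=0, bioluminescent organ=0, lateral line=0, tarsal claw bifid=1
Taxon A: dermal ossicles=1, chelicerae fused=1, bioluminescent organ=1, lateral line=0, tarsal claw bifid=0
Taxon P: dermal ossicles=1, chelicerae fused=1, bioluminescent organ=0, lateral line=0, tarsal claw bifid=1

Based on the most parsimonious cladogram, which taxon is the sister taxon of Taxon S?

Character polarity is set by the outgroup: the derived state is whichever differs from the outgroup's state, so for dermal ossicles, chelicerae fused, bioluminescent organ, lateral line the derived state is '0', and for the remaining characters it is '1'.
dermal ossicles (derived state '0') is unique to Taxon S (autapomorphy; uninformative for grouping).
chelicerae fused (derived state '0') is unique to Taxon S (autapomorphy; uninformative for grouping).
bioluminescent organ (derived state '0') is shared by Taxon B, Taxon P, and Taxon S — a synapomorphy uniting that clade.
All ingroup taxa share the derived state '0' for lateral line; it defines the ingroup but does not resolve relationships within it.
Only Taxon P and Taxon S show the derived state '1' for tarsal claw bifid, supporting them as a clade.
Most parsimonious ingroup topology: ((Taxon B,(Taxon S,Taxon P)),Taxon A).
Taxon S and Taxon P form a cherry on this tree, so they are sister taxa.

Taxon P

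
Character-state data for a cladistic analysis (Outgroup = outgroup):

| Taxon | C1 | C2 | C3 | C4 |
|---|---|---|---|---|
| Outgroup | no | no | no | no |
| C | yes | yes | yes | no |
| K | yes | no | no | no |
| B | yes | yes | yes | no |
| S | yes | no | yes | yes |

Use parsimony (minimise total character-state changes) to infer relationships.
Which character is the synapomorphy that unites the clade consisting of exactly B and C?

The outgroup has state 'no' for every character, so 'yes' is the derived state throughout.
C1 (derived state 'yes') is shared by all ingroup taxa — unites the whole ingroup.
Only B and C show the derived state 'yes' for C2, supporting them as a clade.
Only B, C, and S show the derived state 'yes' for C3, supporting them as a clade.
C4: derived state 'yes' in S only — an autapomorphy, so it tells us nothing about relationships among taxa.
Most parsimonious ingroup topology: (((C,B),S),K).
The clade {B, C} is supported by C2: its derived state 'yes' occurs in exactly those taxa and in no other taxon (including the outgroup).

C2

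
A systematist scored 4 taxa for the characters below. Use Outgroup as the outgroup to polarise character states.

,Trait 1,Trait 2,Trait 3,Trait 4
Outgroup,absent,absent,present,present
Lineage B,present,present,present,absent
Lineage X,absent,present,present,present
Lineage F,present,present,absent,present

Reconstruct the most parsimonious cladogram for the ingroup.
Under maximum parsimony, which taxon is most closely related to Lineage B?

Lineage F

Character polarity is set by the outgroup: the derived state is whichever differs from the outgroup's state, so for Trait 3, Trait 4 the derived state is 'absent', and for the remaining characters it is 'present'.
Trait 1: derived state 'present' in Lineage B and Lineage F only — synapomorphy for {Lineage B, Lineage F}.
Trait 2 (derived state 'present') is shared by all ingroup taxa — unites the whole ingroup.
Trait 3 (derived state 'absent') is unique to Lineage F (autapomorphy; uninformative for grouping).
Trait 4: derived state 'absent' in Lineage B only — an autapomorphy, so it tells us nothing about relationships among taxa.
Most parsimonious ingroup topology: ((Lineage B,Lineage F),Lineage X).
Lineage B and Lineage F form a cherry on this tree, so they are sister taxa.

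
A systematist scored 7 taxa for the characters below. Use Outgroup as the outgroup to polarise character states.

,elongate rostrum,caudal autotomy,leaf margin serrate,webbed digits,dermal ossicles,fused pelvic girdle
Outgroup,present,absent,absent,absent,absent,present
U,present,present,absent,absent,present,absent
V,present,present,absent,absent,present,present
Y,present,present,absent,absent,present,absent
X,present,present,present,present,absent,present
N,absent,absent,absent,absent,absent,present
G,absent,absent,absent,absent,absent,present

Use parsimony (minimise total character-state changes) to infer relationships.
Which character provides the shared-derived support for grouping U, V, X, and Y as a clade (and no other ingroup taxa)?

Character polarity is set by the outgroup: the derived state is whichever differs from the outgroup's state, so for elongate rostrum, fused pelvic girdle the derived state is 'absent', and for the remaining characters it is 'present'.
Only G and N show the derived state 'absent' for elongate rostrum, supporting them as a clade.
caudal autotomy: derived state 'present' in U, V, X, and Y only — synapomorphy for {U, V, X, Y}.
leaf margin serrate: derived state 'present' in X only — an autapomorphy, so it tells us nothing about relationships among taxa.
webbed digits (derived state 'present') is unique to X (autapomorphy; uninformative for grouping).
dermal ossicles (derived state 'present') is shared by U, V, and Y — a synapomorphy uniting that clade.
fused pelvic girdle (derived state 'absent') is shared by U and Y — a synapomorphy uniting that clade.
Most parsimonious ingroup topology: ((((U,Y),V),X),(N,G)).
The clade {U, V, X, Y} is supported by caudal autotomy: its derived state 'present' occurs in exactly those taxa and in no other taxon (including the outgroup).

caudal autotomy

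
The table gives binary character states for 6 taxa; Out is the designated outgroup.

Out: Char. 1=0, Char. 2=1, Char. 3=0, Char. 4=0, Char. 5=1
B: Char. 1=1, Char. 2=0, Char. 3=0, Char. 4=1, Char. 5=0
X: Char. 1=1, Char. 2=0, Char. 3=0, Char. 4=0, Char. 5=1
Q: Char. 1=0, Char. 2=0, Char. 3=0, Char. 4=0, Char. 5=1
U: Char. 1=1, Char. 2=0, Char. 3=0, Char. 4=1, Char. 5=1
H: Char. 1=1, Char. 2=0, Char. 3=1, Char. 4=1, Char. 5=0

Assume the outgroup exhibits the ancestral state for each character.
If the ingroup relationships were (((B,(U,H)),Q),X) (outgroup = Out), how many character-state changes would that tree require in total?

7

Map each character onto (((B,(U,H)),Q),X) (rooted by Out) and count the minimum state changes it requires (Fitch parsimony):
Char. 1: 2; Char. 2: 1; Char. 3: 1; Char. 4: 1; Char. 5: 2.
Total tree length = 7.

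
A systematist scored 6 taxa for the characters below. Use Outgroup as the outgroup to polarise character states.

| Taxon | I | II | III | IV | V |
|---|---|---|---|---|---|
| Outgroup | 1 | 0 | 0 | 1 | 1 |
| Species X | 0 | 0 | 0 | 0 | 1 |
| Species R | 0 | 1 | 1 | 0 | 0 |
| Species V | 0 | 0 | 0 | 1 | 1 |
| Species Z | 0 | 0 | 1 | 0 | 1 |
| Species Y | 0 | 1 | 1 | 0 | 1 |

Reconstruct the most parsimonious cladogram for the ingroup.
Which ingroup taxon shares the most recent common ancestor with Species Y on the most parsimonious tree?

Character polarity is set by the outgroup: the derived state is whichever differs from the outgroup's state, so for I, IV, V the derived state is '0', and for the remaining characters it is '1'.
All ingroup taxa share the derived state '0' for I; it defines the ingroup but does not resolve relationships within it.
II: derived state '1' in Species R and Species Y only — synapomorphy for {Species R, Species Y}.
III (derived state '1') is shared by Species R, Species Y, and Species Z — a synapomorphy uniting that clade.
Only Species R, Species X, Species Y, and Species Z show the derived state '0' for IV, supporting them as a clade.
V: derived state '0' in Species R only — an autapomorphy, so it tells us nothing about relationships among taxa.
Most parsimonious ingroup topology: ((Species X,((Species R,Species Y),Species Z)),Species V).
Species Y and Species R form a cherry on this tree, so they are sister taxa.

Species R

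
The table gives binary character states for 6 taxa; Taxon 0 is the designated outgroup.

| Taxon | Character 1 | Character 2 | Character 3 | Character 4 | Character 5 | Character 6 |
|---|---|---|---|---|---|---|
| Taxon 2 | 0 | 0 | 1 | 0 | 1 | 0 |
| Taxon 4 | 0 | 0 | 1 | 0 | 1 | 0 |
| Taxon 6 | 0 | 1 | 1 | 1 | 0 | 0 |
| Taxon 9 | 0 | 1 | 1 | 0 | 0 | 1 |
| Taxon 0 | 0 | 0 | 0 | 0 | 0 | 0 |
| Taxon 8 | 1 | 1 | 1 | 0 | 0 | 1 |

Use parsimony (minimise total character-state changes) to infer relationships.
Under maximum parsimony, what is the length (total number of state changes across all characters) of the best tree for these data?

6

The outgroup has state '0' for every character, so '1' is the derived state throughout.
Character 1 (derived state '1') is unique to Taxon 8 (autapomorphy; uninformative for grouping).
Character 2 (derived state '1') is shared by Taxon 6, Taxon 8, and Taxon 9 — a synapomorphy uniting that clade.
All ingroup taxa share the derived state '1' for Character 3; it defines the ingroup but does not resolve relationships within it.
Character 4 (derived state '1') is unique to Taxon 6 (autapomorphy; uninformative for grouping).
Only Taxon 2 and Taxon 4 show the derived state '1' for Character 5, supporting them as a clade.
Only Taxon 8 and Taxon 9 show the derived state '1' for Character 6, supporting them as a clade.
Most parsimonious ingroup topology: ((Taxon 4,Taxon 2),(Taxon 6,(Taxon 8,Taxon 9))).
Changes per character on this tree: Character 1: 1; Character 2: 1; Character 3: 1; Character 4: 1; Character 5: 1; Character 6: 1.
Total = 6.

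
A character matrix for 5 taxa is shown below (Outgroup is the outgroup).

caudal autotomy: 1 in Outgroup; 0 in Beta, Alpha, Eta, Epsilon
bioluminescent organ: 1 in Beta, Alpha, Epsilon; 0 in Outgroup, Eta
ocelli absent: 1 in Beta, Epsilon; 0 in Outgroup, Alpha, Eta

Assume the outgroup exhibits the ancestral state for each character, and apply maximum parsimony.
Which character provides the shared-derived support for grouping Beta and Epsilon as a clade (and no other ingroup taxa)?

ocelli absent

Character polarity is set by the outgroup: the derived state is whichever differs from the outgroup's state, so for caudal autotomy the derived state is '0', and for the remaining characters it is '1'.
caudal autotomy (derived state '0') is shared by all ingroup taxa — unites the whole ingroup.
bioluminescent organ: derived state '1' in Alpha, Beta, and Epsilon only — synapomorphy for {Alpha, Beta, Epsilon}.
Only Beta and Epsilon show the derived state '1' for ocelli absent, supporting them as a clade.
Most parsimonious ingroup topology: (((Beta,Epsilon),Alpha),Eta).
The clade {Beta, Epsilon} is supported by ocelli absent: its derived state '1' occurs in exactly those taxa and in no other taxon (including the outgroup).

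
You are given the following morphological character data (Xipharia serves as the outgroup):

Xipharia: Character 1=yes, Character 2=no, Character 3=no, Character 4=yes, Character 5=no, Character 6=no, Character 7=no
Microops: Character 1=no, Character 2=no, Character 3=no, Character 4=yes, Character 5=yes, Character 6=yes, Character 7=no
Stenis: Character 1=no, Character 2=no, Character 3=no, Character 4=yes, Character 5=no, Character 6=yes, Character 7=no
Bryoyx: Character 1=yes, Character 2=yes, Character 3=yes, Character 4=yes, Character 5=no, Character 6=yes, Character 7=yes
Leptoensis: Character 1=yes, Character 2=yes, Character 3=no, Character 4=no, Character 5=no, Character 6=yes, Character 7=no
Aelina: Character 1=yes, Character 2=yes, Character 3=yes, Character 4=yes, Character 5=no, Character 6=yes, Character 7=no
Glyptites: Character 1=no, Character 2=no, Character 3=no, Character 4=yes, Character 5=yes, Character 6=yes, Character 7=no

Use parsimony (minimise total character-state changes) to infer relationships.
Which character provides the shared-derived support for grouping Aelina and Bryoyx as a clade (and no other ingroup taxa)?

Character 3

Character polarity is set by the outgroup: the derived state is whichever differs from the outgroup's state, so for Character 1, Character 4 the derived state is 'no', and for the remaining characters it is 'yes'.
Only Glyptites, Microops, and Stenis show the derived state 'no' for Character 1, supporting them as a clade.
Character 2 (derived state 'yes') is shared by Aelina, Bryoyx, and Leptoensis — a synapomorphy uniting that clade.
Character 3: derived state 'yes' in Aelina and Bryoyx only — synapomorphy for {Aelina, Bryoyx}.
Character 4: derived state 'no' in Leptoensis only — an autapomorphy, so it tells us nothing about relationships among taxa.
Character 5 (derived state 'yes') is shared by Glyptites and Microops — a synapomorphy uniting that clade.
Character 6 (derived state 'yes') is shared by all ingroup taxa — unites the whole ingroup.
Character 7: derived state 'yes' in Bryoyx only — an autapomorphy, so it tells us nothing about relationships among taxa.
Most parsimonious ingroup topology: (((Microops,Glyptites),Stenis),((Bryoyx,Aelina),Leptoensis)).
The clade {Aelina, Bryoyx} is supported by Character 3: its derived state 'yes' occurs in exactly those taxa and in no other taxon (including the outgroup).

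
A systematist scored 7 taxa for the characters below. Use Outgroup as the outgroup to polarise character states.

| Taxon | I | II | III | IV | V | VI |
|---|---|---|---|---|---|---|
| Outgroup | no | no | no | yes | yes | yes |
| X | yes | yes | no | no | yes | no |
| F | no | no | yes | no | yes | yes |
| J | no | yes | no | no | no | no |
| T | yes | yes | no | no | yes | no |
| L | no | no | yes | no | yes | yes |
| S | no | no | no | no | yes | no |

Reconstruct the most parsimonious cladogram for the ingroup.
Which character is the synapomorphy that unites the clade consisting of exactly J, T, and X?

Character polarity is set by the outgroup: the derived state is whichever differs from the outgroup's state, so for IV, V, VI the derived state is 'no', and for the remaining characters it is 'yes'.
I: derived state 'yes' in T and X only — synapomorphy for {T, X}.
II: derived state 'yes' in J, T, and X only — synapomorphy for {J, T, X}.
III: derived state 'yes' in F and L only — synapomorphy for {F, L}.
IV (derived state 'no') is shared by all ingroup taxa — unites the whole ingroup.
V: derived state 'no' in J only — an autapomorphy, so it tells us nothing about relationships among taxa.
VI: derived state 'no' in J, S, T, and X only — synapomorphy for {J, S, T, X}.
Most parsimonious ingroup topology: ((((X,T),J),S),(F,L)).
The clade {J, T, X} is supported by II: its derived state 'yes' occurs in exactly those taxa and in no other taxon (including the outgroup).

II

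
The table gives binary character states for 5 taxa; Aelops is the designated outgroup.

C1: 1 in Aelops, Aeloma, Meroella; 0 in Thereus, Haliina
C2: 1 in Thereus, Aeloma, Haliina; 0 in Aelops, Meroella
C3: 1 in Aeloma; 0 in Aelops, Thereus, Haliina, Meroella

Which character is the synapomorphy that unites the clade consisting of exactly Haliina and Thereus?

Character polarity is set by the outgroup: the derived state is whichever differs from the outgroup's state, so for C1 the derived state is '0', and for the remaining characters it is '1'.
C1 (derived state '0') is shared by Haliina and Thereus — a synapomorphy uniting that clade.
C2 (derived state '1') is shared by Aeloma, Haliina, and Thereus — a synapomorphy uniting that clade.
C3: derived state '1' in Aeloma only — an autapomorphy, so it tells us nothing about relationships among taxa.
Most parsimonious ingroup topology: (((Thereus,Haliina),Aeloma),Meroella).
The clade {Haliina, Thereus} is supported by C1: its derived state '0' occurs in exactly those taxa and in no other taxon (including the outgroup).

C1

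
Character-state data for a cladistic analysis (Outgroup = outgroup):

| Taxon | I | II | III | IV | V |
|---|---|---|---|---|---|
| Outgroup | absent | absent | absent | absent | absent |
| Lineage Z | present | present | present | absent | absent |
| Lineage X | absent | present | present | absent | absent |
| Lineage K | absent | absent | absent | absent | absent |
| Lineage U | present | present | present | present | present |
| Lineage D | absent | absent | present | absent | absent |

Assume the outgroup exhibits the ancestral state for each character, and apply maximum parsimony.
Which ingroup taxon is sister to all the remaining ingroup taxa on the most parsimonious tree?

The outgroup has state 'absent' for every character, so 'present' is the derived state throughout.
Only Lineage U and Lineage Z show the derived state 'present' for I, supporting them as a clade.
II: derived state 'present' in Lineage U, Lineage X, and Lineage Z only — synapomorphy for {Lineage U, Lineage X, Lineage Z}.
Only Lineage D, Lineage U, Lineage X, and Lineage Z show the derived state 'present' for III, supporting them as a clade.
IV: derived state 'present' in Lineage U only — an autapomorphy, so it tells us nothing about relationships among taxa.
V: derived state 'present' in Lineage U only — an autapomorphy, so it tells us nothing about relationships among taxa.
Most parsimonious ingroup topology: ((((Lineage Z,Lineage U),Lineage X),Lineage D),Lineage K).
Lineage K is sister to the clade containing all other ingroup taxa, so it is the earliest-diverging (most basal) ingroup lineage.

Lineage K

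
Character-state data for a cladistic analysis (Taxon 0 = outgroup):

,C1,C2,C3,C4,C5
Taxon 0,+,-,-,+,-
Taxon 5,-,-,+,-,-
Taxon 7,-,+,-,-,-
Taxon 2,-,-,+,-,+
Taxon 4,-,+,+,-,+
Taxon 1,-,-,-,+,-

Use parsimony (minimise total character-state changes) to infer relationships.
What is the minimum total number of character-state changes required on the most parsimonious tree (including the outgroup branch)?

6

Character polarity is set by the outgroup: the derived state is whichever differs from the outgroup's state, so for C1, C4 the derived state is '-', and for the remaining characters it is '+'.
C1 (derived state '-') is shared by all ingroup taxa — unites the whole ingroup.
C2 (state '+') occurs in Taxon 4 and Taxon 7 but conflicts with the nesting implied by the other characters — most parsimoniously interpreted as homoplasy.
C3 (derived state '+') is shared by Taxon 2, Taxon 4, and Taxon 5 — a synapomorphy uniting that clade.
C4: derived state '-' in Taxon 2, Taxon 4, Taxon 5, and Taxon 7 only — synapomorphy for {Taxon 2, Taxon 4, Taxon 5, Taxon 7}.
C5: derived state '+' in Taxon 2 and Taxon 4 only — synapomorphy for {Taxon 2, Taxon 4}.
Most parsimonious ingroup topology: (((Taxon 5,(Taxon 2,Taxon 4)),Taxon 7),Taxon 1).
Changes per character on this tree: C1: 1; C2: 2; C3: 1; C4: 1; C5: 1.
Total = 6.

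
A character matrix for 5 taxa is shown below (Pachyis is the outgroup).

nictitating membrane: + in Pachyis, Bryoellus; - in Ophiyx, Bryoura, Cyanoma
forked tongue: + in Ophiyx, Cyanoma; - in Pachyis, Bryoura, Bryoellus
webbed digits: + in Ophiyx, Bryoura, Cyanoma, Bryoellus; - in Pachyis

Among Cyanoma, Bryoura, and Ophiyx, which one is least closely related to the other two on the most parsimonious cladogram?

Bryoura

Character polarity is set by the outgroup: the derived state is whichever differs from the outgroup's state, so for nictitating membrane the derived state is '-', and for the remaining characters it is '+'.
nictitating membrane: derived state '-' in Bryoura, Cyanoma, and Ophiyx only — synapomorphy for {Bryoura, Cyanoma, Ophiyx}.
Only Cyanoma and Ophiyx show the derived state '+' for forked tongue, supporting them as a clade.
webbed digits (derived state '+') is shared by all ingroup taxa — unites the whole ingroup.
Most parsimonious ingroup topology: (((Ophiyx,Cyanoma),Bryoura),Bryoellus).
Cyanoma and Ophiyx share a more recent common ancestor with each other than either does with Bryoura, so Bryoura is the least closely related of the three.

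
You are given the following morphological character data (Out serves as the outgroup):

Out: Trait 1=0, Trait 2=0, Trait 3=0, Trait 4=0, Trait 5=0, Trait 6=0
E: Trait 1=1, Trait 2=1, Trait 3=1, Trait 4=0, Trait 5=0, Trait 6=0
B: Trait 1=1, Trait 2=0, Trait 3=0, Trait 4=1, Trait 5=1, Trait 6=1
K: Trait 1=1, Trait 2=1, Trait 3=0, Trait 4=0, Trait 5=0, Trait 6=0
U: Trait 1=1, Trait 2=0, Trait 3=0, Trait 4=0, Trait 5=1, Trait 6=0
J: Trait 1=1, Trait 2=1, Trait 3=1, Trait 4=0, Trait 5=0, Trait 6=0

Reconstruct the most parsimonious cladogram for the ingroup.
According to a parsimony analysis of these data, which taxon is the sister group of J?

The outgroup has state '0' for every character, so '1' is the derived state throughout.
All ingroup taxa share the derived state '1' for Trait 1; it defines the ingroup but does not resolve relationships within it.
Trait 2 (derived state '1') is shared by E, J, and K — a synapomorphy uniting that clade.
Only E and J show the derived state '1' for Trait 3, supporting them as a clade.
Trait 4: derived state '1' in B only — an autapomorphy, so it tells us nothing about relationships among taxa.
Trait 5: derived state '1' in B and U only — synapomorphy for {B, U}.
Trait 6 (derived state '1') is unique to B (autapomorphy; uninformative for grouping).
Most parsimonious ingroup topology: (((E,J),K),(B,U)).
J and E form a cherry on this tree, so they are sister taxa.

E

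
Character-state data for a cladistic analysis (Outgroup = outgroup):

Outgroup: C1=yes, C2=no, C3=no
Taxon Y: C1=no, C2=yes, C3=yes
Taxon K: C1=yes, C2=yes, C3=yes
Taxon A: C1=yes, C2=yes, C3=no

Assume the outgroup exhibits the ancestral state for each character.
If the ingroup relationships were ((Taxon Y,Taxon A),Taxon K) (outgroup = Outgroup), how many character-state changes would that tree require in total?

Map each character onto ((Taxon Y,Taxon A),Taxon K) (rooted by Outgroup) and count the minimum state changes it requires (Fitch parsimony):
C1: 1; C2: 1; C3: 2.
Total tree length = 4.

4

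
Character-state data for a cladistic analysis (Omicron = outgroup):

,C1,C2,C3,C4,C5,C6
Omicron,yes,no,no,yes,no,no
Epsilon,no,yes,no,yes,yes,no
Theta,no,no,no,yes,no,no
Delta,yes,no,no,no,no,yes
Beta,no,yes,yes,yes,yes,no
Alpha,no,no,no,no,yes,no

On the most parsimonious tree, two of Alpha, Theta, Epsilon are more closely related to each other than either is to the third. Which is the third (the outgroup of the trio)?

Theta

Character polarity is set by the outgroup: the derived state is whichever differs from the outgroup's state, so for C1, C4 the derived state is 'no', and for the remaining characters it is 'yes'.
C1 (derived state 'no') is shared by Alpha, Beta, Epsilon, and Theta — a synapomorphy uniting that clade.
Only Beta and Epsilon show the derived state 'yes' for C2, supporting them as a clade.
C3: derived state 'yes' in Beta only — an autapomorphy, so it tells us nothing about relationships among taxa.
C4 groups Alpha and Delta, which is incompatible with the clades supported by the remaining characters; treating it as convergent (homoplasy) costs fewer steps than any alternative tree.
Only Alpha, Beta, and Epsilon show the derived state 'yes' for C5, supporting them as a clade.
C6 (derived state 'yes') is unique to Delta (autapomorphy; uninformative for grouping).
Most parsimonious ingroup topology: ((((Epsilon,Beta),Alpha),Theta),Delta).
Epsilon and Alpha share a more recent common ancestor with each other than either does with Theta, so Theta is the least closely related of the three.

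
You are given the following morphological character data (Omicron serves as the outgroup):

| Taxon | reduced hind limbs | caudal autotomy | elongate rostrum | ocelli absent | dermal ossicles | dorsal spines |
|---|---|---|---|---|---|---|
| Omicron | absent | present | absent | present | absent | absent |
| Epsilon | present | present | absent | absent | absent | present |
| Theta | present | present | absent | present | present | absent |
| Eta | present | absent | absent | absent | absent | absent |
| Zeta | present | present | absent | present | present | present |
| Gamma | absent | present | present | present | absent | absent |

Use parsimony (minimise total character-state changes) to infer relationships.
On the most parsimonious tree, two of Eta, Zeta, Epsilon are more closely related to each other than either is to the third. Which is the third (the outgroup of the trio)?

Character polarity is set by the outgroup: the derived state is whichever differs from the outgroup's state, so for caudal autotomy, ocelli absent the derived state is 'absent', and for the remaining characters it is 'present'.
reduced hind limbs: derived state 'present' in Epsilon, Eta, Theta, and Zeta only — synapomorphy for {Epsilon, Eta, Theta, Zeta}.
caudal autotomy: derived state 'absent' in Eta only — an autapomorphy, so it tells us nothing about relationships among taxa.
elongate rostrum (derived state 'present') is unique to Gamma (autapomorphy; uninformative for grouping).
ocelli absent (derived state 'absent') is shared by Epsilon and Eta — a synapomorphy uniting that clade.
dermal ossicles (derived state 'present') is shared by Theta and Zeta — a synapomorphy uniting that clade.
dorsal spines (state 'present') occurs in Epsilon and Zeta but conflicts with the nesting implied by the other characters — most parsimoniously interpreted as homoplasy.
Most parsimonious ingroup topology: (((Epsilon,Eta),(Theta,Zeta)),Gamma).
Epsilon and Eta share a more recent common ancestor with each other than either does with Zeta, so Zeta is the least closely related of the three.

Zeta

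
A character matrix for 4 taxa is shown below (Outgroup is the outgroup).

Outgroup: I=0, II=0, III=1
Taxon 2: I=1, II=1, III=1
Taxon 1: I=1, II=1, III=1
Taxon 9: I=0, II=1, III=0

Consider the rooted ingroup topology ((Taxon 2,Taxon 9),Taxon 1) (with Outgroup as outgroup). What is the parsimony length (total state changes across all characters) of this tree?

Map each character onto ((Taxon 2,Taxon 9),Taxon 1) (rooted by Outgroup) and count the minimum state changes it requires (Fitch parsimony):
I: 2; II: 1; III: 1.
Total tree length = 4.

4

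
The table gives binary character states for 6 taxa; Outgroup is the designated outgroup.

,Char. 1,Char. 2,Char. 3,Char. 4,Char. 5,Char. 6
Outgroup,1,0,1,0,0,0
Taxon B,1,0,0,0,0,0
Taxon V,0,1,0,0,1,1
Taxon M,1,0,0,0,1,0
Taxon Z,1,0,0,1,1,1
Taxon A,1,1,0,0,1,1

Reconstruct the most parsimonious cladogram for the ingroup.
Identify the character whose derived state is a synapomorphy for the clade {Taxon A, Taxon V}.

Character polarity is set by the outgroup: the derived state is whichever differs from the outgroup's state, so for Char. 1, Char. 3 the derived state is '0', and for the remaining characters it is '1'.
Char. 1: derived state '0' in Taxon V only — an autapomorphy, so it tells us nothing about relationships among taxa.
Char. 2 (derived state '1') is shared by Taxon A and Taxon V — a synapomorphy uniting that clade.
Char. 3 (derived state '0') is shared by all ingroup taxa — unites the whole ingroup.
Char. 4 (derived state '1') is unique to Taxon Z (autapomorphy; uninformative for grouping).
Only Taxon A, Taxon M, Taxon V, and Taxon Z show the derived state '1' for Char. 5, supporting them as a clade.
Char. 6 (derived state '1') is shared by Taxon A, Taxon V, and Taxon Z — a synapomorphy uniting that clade.
Most parsimonious ingroup topology: (Taxon B,(((Taxon V,Taxon A),Taxon Z),Taxon M)).
The clade {Taxon A, Taxon V} is supported by Char. 2: its derived state '1' occurs in exactly those taxa and in no other taxon (including the outgroup).

Char. 2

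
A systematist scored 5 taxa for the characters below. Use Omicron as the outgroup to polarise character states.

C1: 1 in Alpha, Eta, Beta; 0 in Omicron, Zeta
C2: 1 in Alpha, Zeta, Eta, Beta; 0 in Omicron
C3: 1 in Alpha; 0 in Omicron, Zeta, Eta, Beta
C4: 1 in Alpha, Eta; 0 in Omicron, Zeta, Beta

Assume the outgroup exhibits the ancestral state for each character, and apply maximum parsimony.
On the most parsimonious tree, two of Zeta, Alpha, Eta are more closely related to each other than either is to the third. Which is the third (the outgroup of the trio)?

The outgroup has state '0' for every character, so '1' is the derived state throughout.
C1 (derived state '1') is shared by Alpha, Beta, and Eta — a synapomorphy uniting that clade.
All ingroup taxa share the derived state '1' for C2; it defines the ingroup but does not resolve relationships within it.
C3: derived state '1' in Alpha only — an autapomorphy, so it tells us nothing about relationships among taxa.
Only Alpha and Eta show the derived state '1' for C4, supporting them as a clade.
Most parsimonious ingroup topology: (((Alpha,Eta),Beta),Zeta).
Eta and Alpha share a more recent common ancestor with each other than either does with Zeta, so Zeta is the least closely related of the three.

Zeta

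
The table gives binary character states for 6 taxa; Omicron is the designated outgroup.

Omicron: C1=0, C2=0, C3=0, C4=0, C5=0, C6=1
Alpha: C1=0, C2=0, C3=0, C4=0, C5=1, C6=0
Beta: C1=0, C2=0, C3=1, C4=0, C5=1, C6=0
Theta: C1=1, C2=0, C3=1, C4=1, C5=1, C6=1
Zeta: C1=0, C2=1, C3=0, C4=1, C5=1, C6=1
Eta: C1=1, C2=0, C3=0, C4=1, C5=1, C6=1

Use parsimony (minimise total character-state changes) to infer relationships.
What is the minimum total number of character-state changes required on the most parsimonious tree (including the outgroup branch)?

Character polarity is set by the outgroup: the derived state is whichever differs from the outgroup's state, so for C6 the derived state is '0', and for the remaining characters it is '1'.
Only Eta and Theta show the derived state '1' for C1, supporting them as a clade.
C2: derived state '1' in Zeta only — an autapomorphy, so it tells us nothing about relationships among taxa.
C3 (state '1') occurs in Beta and Theta but conflicts with the nesting implied by the other characters — most parsimoniously interpreted as homoplasy.
C4: derived state '1' in Eta, Theta, and Zeta only — synapomorphy for {Eta, Theta, Zeta}.
C5 (derived state '1') is shared by all ingroup taxa — unites the whole ingroup.
Only Alpha and Beta show the derived state '0' for C6, supporting them as a clade.
Most parsimonious ingroup topology: ((Alpha,Beta),((Theta,Eta),Zeta)).
Changes per character on this tree: C1: 1; C2: 1; C3: 2; C4: 1; C5: 1; C6: 1.
Total = 7.

7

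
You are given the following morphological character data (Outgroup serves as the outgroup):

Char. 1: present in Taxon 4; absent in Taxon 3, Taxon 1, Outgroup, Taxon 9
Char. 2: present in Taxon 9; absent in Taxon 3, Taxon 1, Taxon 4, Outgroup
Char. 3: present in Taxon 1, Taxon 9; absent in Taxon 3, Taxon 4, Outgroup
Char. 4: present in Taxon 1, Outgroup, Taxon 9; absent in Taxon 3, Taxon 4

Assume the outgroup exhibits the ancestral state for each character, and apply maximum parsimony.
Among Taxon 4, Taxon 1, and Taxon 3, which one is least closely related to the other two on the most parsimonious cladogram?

Taxon 1

Character polarity is set by the outgroup: the derived state is whichever differs from the outgroup's state, so for Char. 4 the derived state is 'absent', and for the remaining characters it is 'present'.
Char. 1: derived state 'present' in Taxon 4 only — an autapomorphy, so it tells us nothing about relationships among taxa.
Char. 2: derived state 'present' in Taxon 9 only — an autapomorphy, so it tells us nothing about relationships among taxa.
Only Taxon 1 and Taxon 9 show the derived state 'present' for Char. 3, supporting them as a clade.
Char. 4 (derived state 'absent') is shared by Taxon 3 and Taxon 4 — a synapomorphy uniting that clade.
Most parsimonious ingroup topology: ((Taxon 9,Taxon 1),(Taxon 3,Taxon 4)).
Taxon 4 and Taxon 3 share a more recent common ancestor with each other than either does with Taxon 1, so Taxon 1 is the least closely related of the three.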